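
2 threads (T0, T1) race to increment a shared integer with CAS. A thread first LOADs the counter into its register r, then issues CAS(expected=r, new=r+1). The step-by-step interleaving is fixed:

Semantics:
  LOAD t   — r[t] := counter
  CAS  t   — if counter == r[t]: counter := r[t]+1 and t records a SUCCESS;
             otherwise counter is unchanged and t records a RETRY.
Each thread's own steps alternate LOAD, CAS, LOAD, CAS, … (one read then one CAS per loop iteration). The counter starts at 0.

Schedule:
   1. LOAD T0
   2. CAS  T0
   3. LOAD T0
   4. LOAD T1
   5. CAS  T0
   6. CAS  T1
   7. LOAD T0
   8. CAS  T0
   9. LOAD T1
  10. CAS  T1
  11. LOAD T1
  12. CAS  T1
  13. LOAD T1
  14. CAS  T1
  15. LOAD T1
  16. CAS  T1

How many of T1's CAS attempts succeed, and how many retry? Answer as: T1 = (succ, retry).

   1) LOAD T0:  M=0  r_T0=0
   2) CAS  T0:  M=1  r_T0=0 ✓
   3) LOAD T0:  M=1  r_T0=1
   4) LOAD T1:  M=1  r_T1=1
   5) CAS  T0:  M=2  r_T0=1 ✓
   6) CAS  T1:  M=2  r_T1=1 ✗
   7) LOAD T0:  M=2  r_T0=2
   8) CAS  T0:  M=3  r_T0=2 ✓
   9) LOAD T1:  M=3  r_T1=3
  10) CAS  T1:  M=4  r_T1=3 ✓
  11) LOAD T1:  M=4  r_T1=4
  12) CAS  T1:  M=5  r_T1=4 ✓
  13) LOAD T1:  M=5  r_T1=5
  14) CAS  T1:  M=6  r_T1=5 ✓
  15) LOAD T1:  M=6  r_T1=6
  16) CAS  T1:  M=7  r_T1=6 ✓

T1 = (4, 1)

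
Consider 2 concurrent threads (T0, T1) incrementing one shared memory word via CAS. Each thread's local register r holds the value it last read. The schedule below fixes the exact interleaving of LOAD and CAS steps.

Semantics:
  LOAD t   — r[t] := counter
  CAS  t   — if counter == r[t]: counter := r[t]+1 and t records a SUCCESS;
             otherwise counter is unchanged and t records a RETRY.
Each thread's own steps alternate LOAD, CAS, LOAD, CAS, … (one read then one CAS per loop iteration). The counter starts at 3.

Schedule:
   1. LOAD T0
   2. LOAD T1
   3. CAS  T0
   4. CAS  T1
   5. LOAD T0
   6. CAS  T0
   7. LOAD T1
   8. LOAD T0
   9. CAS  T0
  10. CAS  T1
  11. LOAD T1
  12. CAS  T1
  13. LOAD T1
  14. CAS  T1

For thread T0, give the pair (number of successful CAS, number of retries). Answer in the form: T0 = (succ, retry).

step 1: T0 LOAD ⇒ load; ctr=3 reg=3
step 2: T1 LOAD ⇒ load; ctr=3 reg=3
step 3: T0 CAS ⇒ ok; ctr=4 reg=3
step 4: T1 CAS ⇒ retry; ctr=4 reg=3
step 5: T0 LOAD ⇒ load; ctr=4 reg=4
step 6: T0 CAS ⇒ ok; ctr=5 reg=4
step 7: T1 LOAD ⇒ load; ctr=5 reg=5
step 8: T0 LOAD ⇒ load; ctr=5 reg=5
step 9: T0 CAS ⇒ ok; ctr=6 reg=5
step 10: T1 CAS ⇒ retry; ctr=6 reg=5
step 11: T1 LOAD ⇒ load; ctr=6 reg=6
step 12: T1 CAS ⇒ ok; ctr=7 reg=6
step 13: T1 LOAD ⇒ load; ctr=7 reg=7
step 14: T1 CAS ⇒ ok; ctr=8 reg=7

T0 = (3, 0)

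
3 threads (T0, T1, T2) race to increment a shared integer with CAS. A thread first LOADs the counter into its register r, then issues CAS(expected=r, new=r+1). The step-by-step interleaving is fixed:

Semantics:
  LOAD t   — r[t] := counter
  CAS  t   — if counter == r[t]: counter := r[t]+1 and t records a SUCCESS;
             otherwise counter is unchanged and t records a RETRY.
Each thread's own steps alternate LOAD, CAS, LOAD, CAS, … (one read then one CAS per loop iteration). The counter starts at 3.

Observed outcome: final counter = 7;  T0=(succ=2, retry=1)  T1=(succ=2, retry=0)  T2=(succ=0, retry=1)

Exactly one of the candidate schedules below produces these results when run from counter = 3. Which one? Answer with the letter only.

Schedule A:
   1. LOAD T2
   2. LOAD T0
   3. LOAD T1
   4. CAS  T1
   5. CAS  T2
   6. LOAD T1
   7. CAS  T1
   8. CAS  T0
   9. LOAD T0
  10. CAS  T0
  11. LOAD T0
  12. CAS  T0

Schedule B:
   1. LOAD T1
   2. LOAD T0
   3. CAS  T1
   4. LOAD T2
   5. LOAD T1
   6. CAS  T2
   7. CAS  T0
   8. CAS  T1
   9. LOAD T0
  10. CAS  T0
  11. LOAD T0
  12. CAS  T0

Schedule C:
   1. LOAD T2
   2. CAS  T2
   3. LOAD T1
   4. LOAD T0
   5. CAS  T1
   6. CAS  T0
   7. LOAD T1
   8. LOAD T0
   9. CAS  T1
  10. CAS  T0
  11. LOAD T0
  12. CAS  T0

Run A:
step 1: T2 LOAD ⇒ load; ctr=3 reg=3
step 2: T0 LOAD ⇒ load; ctr=3 reg=3
step 3: T1 LOAD ⇒ load; ctr=3 reg=3
step 4: T1 CAS ⇒ ok; ctr=4 reg=3
step 5: T2 CAS ⇒ retry; ctr=4 reg=3
step 6: T1 LOAD ⇒ load; ctr=4 reg=4
step 7: T1 CAS ⇒ ok; ctr=5 reg=4
step 8: T0 CAS ⇒ retry; ctr=5 reg=3
step 9: T0 LOAD ⇒ load; ctr=5 reg=5
step 10: T0 CAS ⇒ ok; ctr=6 reg=5
step 11: T0 LOAD ⇒ load; ctr=6 reg=6
step 12: T0 CAS ⇒ ok; ctr=7 reg=6

A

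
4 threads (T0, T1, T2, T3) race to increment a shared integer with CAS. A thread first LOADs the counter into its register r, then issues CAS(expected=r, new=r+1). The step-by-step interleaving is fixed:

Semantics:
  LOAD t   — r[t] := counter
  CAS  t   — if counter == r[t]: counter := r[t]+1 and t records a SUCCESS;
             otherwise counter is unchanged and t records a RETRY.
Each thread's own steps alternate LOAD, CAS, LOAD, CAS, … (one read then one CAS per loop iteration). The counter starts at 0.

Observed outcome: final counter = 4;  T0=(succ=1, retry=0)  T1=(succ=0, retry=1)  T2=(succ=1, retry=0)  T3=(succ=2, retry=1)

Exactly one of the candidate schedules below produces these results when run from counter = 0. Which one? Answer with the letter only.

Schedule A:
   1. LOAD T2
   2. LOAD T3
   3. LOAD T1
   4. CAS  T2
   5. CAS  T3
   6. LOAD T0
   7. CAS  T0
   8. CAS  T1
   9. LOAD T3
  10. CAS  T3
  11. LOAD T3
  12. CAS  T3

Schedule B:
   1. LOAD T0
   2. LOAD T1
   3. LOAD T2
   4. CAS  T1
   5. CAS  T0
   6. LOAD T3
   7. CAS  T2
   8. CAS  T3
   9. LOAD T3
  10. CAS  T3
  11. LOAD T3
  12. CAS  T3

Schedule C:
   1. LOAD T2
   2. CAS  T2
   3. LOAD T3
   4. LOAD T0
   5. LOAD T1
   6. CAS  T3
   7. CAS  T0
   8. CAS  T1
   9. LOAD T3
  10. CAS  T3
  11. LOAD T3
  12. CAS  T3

A

Tracing schedule A:
T2 LOAD — after: cnt=0, r=0 — load
T3 LOAD — after: cnt=0, r=0 — load
T1 LOAD — after: cnt=0, r=0 — load
T2 CAS — after: cnt=1, r=0 — ok
T3 CAS — after: cnt=1, r=0 — retry
T0 LOAD — after: cnt=1, r=1 — load
T0 CAS — after: cnt=2, r=1 — ok
T1 CAS — after: cnt=2, r=0 — retry
T3 LOAD — after: cnt=2, r=2 — load
T3 CAS — after: cnt=3, r=2 — ok
T3 LOAD — after: cnt=3, r=3 — load
T3 CAS — after: cnt=4, r=3 — ok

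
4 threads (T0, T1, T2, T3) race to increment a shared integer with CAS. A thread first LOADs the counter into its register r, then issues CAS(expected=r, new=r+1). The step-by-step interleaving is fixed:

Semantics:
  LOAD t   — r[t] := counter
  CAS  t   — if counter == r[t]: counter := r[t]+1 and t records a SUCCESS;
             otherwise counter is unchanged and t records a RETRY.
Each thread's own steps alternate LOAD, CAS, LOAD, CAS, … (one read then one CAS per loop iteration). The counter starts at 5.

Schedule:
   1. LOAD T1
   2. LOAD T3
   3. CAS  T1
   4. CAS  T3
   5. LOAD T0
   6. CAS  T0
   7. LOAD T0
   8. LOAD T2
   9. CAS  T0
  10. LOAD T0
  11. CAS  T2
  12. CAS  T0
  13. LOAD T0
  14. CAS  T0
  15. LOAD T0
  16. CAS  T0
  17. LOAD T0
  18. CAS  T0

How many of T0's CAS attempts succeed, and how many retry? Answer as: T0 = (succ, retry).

1. LOAD T1 → mem=5 r[T1]=5 [LOAD]
2. LOAD T3 → mem=5 r[T3]=5 [LOAD]
3. CAS T1 → mem=6 r[T1]=5 [OK]
4. CAS T3 → mem=6 r[T3]=5 [RETRY]
5. LOAD T0 → mem=6 r[T0]=6 [LOAD]
6. CAS T0 → mem=7 r[T0]=6 [OK]
7. LOAD T0 → mem=7 r[T0]=7 [LOAD]
8. LOAD T2 → mem=7 r[T2]=7 [LOAD]
9. CAS T0 → mem=8 r[T0]=7 [OK]
10. LOAD T0 → mem=8 r[T0]=8 [LOAD]
11. CAS T2 → mem=8 r[T2]=7 [RETRY]
12. CAS T0 → mem=9 r[T0]=8 [OK]
13. LOAD T0 → mem=9 r[T0]=9 [LOAD]
14. CAS T0 → mem=10 r[T0]=9 [OK]
15. LOAD T0 → mem=10 r[T0]=10 [LOAD]
16. CAS T0 → mem=11 r[T0]=10 [OK]
17. LOAD T0 → mem=11 r[T0]=11 [LOAD]
18. CAS T0 → mem=12 r[T0]=11 [OK]

T0 = (6, 0)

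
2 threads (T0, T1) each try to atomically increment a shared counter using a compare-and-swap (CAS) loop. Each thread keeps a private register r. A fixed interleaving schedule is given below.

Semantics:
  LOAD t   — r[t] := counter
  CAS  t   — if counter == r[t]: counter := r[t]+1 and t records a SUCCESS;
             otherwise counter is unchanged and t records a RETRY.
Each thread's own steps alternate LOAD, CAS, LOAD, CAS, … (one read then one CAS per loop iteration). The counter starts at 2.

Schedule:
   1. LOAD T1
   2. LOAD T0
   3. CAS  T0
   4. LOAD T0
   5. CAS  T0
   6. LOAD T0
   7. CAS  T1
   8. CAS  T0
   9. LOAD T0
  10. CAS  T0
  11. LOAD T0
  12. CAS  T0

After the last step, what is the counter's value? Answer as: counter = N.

   1) LOAD T1:  M=2  r_T1=2
   2) LOAD T0:  M=2  r_T0=2
   3) CAS  T0:  M=3  r_T0=2 ✓
   4) LOAD T0:  M=3  r_T0=3
   5) CAS  T0:  M=4  r_T0=3 ✓
   6) LOAD T0:  M=4  r_T0=4
   7) CAS  T1:  M=4  r_T1=2 ✗
   8) CAS  T0:  M=5  r_T0=4 ✓
   9) LOAD T0:  M=5  r_T0=5
  10) CAS  T0:  M=6  r_T0=5 ✓
  11) LOAD T0:  M=6  r_T0=6
  12) CAS  T0:  M=7  r_T0=6 ✓

counter = 7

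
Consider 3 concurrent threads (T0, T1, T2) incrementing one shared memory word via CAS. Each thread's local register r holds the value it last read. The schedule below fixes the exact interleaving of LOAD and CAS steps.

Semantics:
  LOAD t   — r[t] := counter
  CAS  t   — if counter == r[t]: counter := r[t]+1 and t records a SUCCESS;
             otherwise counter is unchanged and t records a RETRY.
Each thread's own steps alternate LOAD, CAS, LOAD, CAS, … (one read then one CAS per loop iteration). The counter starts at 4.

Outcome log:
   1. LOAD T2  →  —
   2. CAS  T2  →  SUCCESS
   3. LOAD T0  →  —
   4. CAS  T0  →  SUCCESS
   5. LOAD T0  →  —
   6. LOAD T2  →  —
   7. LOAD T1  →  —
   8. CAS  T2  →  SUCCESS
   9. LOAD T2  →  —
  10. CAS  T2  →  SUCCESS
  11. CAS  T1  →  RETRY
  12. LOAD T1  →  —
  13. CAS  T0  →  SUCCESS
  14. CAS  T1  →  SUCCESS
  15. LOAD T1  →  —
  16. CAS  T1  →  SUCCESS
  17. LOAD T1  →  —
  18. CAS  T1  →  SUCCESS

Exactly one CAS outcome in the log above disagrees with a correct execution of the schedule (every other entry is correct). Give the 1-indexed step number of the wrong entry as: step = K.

Reference trace:
[1] T2.load  rd  (counter 4, T2.r 4)
[2] T2.cas  hit  (counter 5, T2.r 4)
[3] T0.load  rd  (counter 5, T0.r 5)
[4] T0.cas  hit  (counter 6, T0.r 5)
[5] T0.load  rd  (counter 6, T0.r 6)
[6] T2.load  rd  (counter 6, T2.r 6)
[7] T1.load  rd  (counter 6, T1.r 6)
[8] T2.cas  hit  (counter 7, T2.r 6)
[9] T2.load  rd  (counter 7, T2.r 7)
[10] T2.cas  hit  (counter 8, T2.r 7)
[11] T1.cas  miss  (counter 8, T1.r 6)
[12] T1.load  rd  (counter 8, T1.r 8)
[13] T0.cas  miss  (counter 8, T0.r 6)
[14] T1.cas  hit  (counter 9, T1.r 8)
[15] T1.load  rd  (counter 9, T1.r 9)
[16] T1.cas  hit  (counter 10, T1.r 9)
[17] T1.load  rd  (counter 10, T1.r 10)
[18] T1.cas  hit  (counter 11, T1.r 10)
Flip is step 13.

step = 13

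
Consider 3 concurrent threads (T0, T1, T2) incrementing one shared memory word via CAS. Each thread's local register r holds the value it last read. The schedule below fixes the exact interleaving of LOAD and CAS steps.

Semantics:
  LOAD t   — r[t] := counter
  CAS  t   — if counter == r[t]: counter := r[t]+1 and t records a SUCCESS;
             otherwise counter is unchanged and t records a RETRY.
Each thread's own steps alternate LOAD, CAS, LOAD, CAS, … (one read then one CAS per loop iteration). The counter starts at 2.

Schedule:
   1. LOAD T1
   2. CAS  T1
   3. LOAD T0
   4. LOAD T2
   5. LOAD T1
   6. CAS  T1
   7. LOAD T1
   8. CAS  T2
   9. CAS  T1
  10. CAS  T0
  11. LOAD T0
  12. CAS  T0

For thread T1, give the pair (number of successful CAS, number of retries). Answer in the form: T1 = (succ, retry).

T1 = (3, 0)

1. LOAD T1 → mem=2 r[T1]=2 [LOAD]
2. CAS T1 → mem=3 r[T1]=2 [OK]
3. LOAD T0 → mem=3 r[T0]=3 [LOAD]
4. LOAD T2 → mem=3 r[T2]=3 [LOAD]
5. LOAD T1 → mem=3 r[T1]=3 [LOAD]
6. CAS T1 → mem=4 r[T1]=3 [OK]
7. LOAD T1 → mem=4 r[T1]=4 [LOAD]
8. CAS T2 → mem=4 r[T2]=3 [RETRY]
9. CAS T1 → mem=5 r[T1]=4 [OK]
10. CAS T0 → mem=5 r[T0]=3 [RETRY]
11. LOAD T0 → mem=5 r[T0]=5 [LOAD]
12. CAS T0 → mem=6 r[T0]=5 [OK]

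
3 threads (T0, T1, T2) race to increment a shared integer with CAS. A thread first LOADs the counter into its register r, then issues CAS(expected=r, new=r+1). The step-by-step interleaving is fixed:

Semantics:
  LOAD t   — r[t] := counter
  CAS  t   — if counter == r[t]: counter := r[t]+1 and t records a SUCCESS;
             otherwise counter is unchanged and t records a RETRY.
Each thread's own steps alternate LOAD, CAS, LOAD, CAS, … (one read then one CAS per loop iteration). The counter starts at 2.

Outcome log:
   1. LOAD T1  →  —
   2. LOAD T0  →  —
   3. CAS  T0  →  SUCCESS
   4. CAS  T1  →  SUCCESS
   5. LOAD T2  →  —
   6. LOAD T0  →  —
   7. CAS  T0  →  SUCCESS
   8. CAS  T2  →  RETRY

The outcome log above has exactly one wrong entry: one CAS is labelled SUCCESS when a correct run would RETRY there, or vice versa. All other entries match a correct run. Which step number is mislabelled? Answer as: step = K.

Re-executing:
[1] T1.load  rd  (counter 2, T1.r 2)
[2] T0.load  rd  (counter 2, T0.r 2)
[3] T0.cas  hit  (counter 3, T0.r 2)
[4] T1.cas  miss  (counter 3, T1.r 2)
[5] T2.load  rd  (counter 3, T2.r 3)
[6] T0.load  rd  (counter 3, T0.r 3)
[7] T0.cas  hit  (counter 4, T0.r 3)
[8] T2.cas  miss  (counter 4, T2.r 3)
Flip is step 4.

step = 4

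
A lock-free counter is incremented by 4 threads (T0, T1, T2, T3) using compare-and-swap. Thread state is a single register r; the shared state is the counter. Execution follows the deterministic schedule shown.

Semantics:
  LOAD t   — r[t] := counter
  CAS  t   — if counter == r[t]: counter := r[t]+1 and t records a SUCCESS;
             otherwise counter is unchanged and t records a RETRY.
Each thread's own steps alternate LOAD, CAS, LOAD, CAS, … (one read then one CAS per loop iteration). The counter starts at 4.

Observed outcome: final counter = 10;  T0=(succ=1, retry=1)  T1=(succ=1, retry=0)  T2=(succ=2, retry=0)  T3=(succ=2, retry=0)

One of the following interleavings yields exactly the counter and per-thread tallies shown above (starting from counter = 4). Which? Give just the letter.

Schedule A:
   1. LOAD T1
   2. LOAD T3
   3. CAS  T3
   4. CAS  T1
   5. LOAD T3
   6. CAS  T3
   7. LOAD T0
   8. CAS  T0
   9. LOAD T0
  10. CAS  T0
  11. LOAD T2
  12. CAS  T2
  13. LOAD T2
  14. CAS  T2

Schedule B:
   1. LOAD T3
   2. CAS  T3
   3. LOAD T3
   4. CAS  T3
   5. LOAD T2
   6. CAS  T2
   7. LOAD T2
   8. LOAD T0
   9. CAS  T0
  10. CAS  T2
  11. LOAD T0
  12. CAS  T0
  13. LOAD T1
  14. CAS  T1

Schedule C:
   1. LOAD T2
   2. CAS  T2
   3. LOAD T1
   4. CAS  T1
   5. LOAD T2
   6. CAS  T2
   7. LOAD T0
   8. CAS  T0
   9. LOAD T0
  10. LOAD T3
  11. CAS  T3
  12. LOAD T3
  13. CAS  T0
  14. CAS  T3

Simulating candidate C:
1. LOAD T2 → mem=4 r[T2]=4 [LOAD]
2. CAS T2 → mem=5 r[T2]=4 [OK]
3. LOAD T1 → mem=5 r[T1]=5 [LOAD]
4. CAS T1 → mem=6 r[T1]=5 [OK]
5. LOAD T2 → mem=6 r[T2]=6 [LOAD]
6. CAS T2 → mem=7 r[T2]=6 [OK]
7. LOAD T0 → mem=7 r[T0]=7 [LOAD]
8. CAS T0 → mem=8 r[T0]=7 [OK]
9. LOAD T0 → mem=8 r[T0]=8 [LOAD]
10. LOAD T3 → mem=8 r[T3]=8 [LOAD]
11. CAS T3 → mem=9 r[T3]=8 [OK]
12. LOAD T3 → mem=9 r[T3]=9 [LOAD]
13. CAS T0 → mem=9 r[T0]=8 [RETRY]
14. CAS T3 → mem=10 r[T3]=9 [OK]

C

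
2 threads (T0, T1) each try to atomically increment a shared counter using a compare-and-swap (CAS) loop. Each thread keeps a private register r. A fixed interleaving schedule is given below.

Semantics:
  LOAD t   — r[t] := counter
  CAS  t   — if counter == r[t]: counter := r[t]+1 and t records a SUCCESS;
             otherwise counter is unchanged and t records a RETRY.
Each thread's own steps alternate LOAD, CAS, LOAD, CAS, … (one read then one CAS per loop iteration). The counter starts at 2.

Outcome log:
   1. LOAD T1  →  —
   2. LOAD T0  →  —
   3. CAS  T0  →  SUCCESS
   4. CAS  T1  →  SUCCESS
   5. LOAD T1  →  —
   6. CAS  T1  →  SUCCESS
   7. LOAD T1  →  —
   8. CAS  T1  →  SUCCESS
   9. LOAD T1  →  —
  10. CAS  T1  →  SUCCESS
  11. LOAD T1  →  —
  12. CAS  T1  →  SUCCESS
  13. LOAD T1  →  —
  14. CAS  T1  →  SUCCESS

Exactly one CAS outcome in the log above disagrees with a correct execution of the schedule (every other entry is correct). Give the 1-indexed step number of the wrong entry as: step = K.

step = 4

Re-executing:
[1] T1.load  rd  (counter 2, T1.r 2)
[2] T0.load  rd  (counter 2, T0.r 2)
[3] T0.cas  hit  (counter 3, T0.r 2)
[4] T1.cas  miss  (counter 3, T1.r 2)
[5] T1.load  rd  (counter 3, T1.r 3)
[6] T1.cas  hit  (counter 4, T1.r 3)
[7] T1.load  rd  (counter 4, T1.r 4)
[8] T1.cas  hit  (counter 5, T1.r 4)
[9] T1.load  rd  (counter 5, T1.r 5)
[10] T1.cas  hit  (counter 6, T1.r 5)
[11] T1.load  rd  (counter 6, T1.r 6)
[12] T1.cas  hit  (counter 7, T1.r 6)
[13] T1.load  rd  (counter 7, T1.r 7)
[14] T1.cas  hit  (counter 8, T1.r 7)
Flip is step 4.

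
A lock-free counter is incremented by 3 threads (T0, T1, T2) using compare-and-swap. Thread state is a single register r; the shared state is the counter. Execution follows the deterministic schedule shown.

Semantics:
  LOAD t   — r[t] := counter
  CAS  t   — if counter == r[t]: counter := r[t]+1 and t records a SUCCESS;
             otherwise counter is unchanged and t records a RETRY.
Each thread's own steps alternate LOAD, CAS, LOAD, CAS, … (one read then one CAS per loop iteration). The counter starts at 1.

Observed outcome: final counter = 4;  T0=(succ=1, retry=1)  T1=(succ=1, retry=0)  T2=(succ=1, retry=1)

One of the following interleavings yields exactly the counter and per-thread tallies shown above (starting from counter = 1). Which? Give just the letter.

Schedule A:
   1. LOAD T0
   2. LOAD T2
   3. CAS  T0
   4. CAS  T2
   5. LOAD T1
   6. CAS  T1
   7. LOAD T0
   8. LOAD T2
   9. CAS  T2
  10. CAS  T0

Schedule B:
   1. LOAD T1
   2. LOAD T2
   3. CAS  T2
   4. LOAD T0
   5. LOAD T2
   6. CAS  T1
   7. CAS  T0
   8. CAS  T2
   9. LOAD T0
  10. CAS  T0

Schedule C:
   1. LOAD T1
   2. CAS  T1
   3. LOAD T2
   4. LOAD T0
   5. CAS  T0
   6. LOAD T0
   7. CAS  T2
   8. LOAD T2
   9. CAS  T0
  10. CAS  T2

Run A:
[1] T0.load  rd  (counter 1, T0.r 1)
[2] T2.load  rd  (counter 1, T2.r 1)
[3] T0.cas  hit  (counter 2, T0.r 1)
[4] T2.cas  miss  (counter 2, T2.r 1)
[5] T1.load  rd  (counter 2, T1.r 2)
[6] T1.cas  hit  (counter 3, T1.r 2)
[7] T0.load  rd  (counter 3, T0.r 3)
[8] T2.load  rd  (counter 3, T2.r 3)
[9] T2.cas  hit  (counter 4, T2.r 3)
[10] T0.cas  miss  (counter 4, T0.r 3)

A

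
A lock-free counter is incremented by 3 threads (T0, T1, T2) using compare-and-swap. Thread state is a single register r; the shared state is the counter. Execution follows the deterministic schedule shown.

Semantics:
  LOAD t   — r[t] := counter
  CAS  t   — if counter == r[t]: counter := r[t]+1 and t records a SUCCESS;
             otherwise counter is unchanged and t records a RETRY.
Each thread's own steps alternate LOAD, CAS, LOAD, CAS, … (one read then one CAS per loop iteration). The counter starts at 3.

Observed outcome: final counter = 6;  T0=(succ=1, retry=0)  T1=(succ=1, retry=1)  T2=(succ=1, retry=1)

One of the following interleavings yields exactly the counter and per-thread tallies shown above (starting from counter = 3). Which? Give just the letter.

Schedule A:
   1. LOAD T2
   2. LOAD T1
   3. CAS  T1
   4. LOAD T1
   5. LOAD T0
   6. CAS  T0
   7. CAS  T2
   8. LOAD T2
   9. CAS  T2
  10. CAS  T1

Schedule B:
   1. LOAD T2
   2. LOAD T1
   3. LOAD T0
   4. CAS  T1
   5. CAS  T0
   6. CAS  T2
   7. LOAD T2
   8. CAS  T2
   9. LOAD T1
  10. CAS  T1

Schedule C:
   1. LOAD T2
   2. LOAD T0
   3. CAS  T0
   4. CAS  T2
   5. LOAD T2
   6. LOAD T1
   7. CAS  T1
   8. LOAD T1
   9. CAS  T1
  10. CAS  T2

Run A:
[1] T2.load  rd  (counter 3, T2.r 3)
[2] T1.load  rd  (counter 3, T1.r 3)
[3] T1.cas  hit  (counter 4, T1.r 3)
[4] T1.load  rd  (counter 4, T1.r 4)
[5] T0.load  rd  (counter 4, T0.r 4)
[6] T0.cas  hit  (counter 5, T0.r 4)
[7] T2.cas  miss  (counter 5, T2.r 3)
[8] T2.load  rd  (counter 5, T2.r 5)
[9] T2.cas  hit  (counter 6, T2.r 5)
[10] T1.cas  miss  (counter 6, T1.r 4)

A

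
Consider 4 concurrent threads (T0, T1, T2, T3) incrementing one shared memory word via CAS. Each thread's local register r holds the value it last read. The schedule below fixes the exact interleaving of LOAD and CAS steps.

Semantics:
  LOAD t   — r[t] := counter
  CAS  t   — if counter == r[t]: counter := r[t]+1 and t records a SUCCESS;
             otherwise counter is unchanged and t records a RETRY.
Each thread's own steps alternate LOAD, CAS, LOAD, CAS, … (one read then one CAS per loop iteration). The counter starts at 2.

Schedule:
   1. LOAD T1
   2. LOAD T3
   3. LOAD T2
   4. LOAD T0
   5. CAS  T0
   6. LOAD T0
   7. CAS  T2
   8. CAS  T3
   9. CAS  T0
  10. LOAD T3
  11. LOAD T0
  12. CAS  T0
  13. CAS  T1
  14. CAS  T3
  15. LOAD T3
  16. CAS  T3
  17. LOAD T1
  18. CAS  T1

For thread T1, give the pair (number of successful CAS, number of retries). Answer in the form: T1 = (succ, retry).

T1 = (1, 1)

   1) LOAD T1:  M=2  r_T1=2
   2) LOAD T3:  M=2  r_T3=2
   3) LOAD T2:  M=2  r_T2=2
   4) LOAD T0:  M=2  r_T0=2
   5) CAS  T0:  M=3  r_T0=2 ✓
   6) LOAD T0:  M=3  r_T0=3
   7) CAS  T2:  M=3  r_T2=2 ✗
   8) CAS  T3:  M=3  r_T3=2 ✗
   9) CAS  T0:  M=4  r_T0=3 ✓
  10) LOAD T3:  M=4  r_T3=4
  11) LOAD T0:  M=4  r_T0=4
  12) CAS  T0:  M=5  r_T0=4 ✓
  13) CAS  T1:  M=5  r_T1=2 ✗
  14) CAS  T3:  M=5  r_T3=4 ✗
  15) LOAD T3:  M=5  r_T3=5
  16) CAS  T3:  M=6  r_T3=5 ✓
  17) LOAD T1:  M=6  r_T1=6
  18) CAS  T1:  M=7  r_T1=6 ✓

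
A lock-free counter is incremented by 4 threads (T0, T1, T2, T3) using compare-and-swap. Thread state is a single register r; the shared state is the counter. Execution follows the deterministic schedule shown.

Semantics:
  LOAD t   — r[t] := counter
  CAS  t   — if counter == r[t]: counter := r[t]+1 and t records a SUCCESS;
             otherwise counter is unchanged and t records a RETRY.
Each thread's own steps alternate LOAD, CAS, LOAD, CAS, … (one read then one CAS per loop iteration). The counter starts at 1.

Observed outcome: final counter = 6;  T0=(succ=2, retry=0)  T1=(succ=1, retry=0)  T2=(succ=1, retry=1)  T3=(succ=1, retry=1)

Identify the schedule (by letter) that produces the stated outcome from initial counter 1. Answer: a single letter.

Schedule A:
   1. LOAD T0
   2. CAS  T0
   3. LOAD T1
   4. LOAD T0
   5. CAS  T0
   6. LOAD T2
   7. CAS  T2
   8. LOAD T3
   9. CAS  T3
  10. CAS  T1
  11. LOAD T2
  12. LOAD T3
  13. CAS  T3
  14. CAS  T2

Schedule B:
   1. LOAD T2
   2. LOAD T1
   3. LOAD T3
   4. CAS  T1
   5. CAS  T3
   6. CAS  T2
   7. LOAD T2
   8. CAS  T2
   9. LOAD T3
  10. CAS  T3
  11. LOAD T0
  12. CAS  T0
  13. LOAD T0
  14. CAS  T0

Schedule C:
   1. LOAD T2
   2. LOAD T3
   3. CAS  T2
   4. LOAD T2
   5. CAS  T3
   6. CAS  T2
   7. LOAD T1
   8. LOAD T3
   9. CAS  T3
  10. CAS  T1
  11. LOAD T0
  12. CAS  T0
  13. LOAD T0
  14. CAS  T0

Run B:
[1] T2.load  rd  (counter 1, T2.r 1)
[2] T1.load  rd  (counter 1, T1.r 1)
[3] T3.load  rd  (counter 1, T3.r 1)
[4] T1.cas  hit  (counter 2, T1.r 1)
[5] T3.cas  miss  (counter 2, T3.r 1)
[6] T2.cas  miss  (counter 2, T2.r 1)
[7] T2.load  rd  (counter 2, T2.r 2)
[8] T2.cas  hit  (counter 3, T2.r 2)
[9] T3.load  rd  (counter 3, T3.r 3)
[10] T3.cas  hit  (counter 4, T3.r 3)
[11] T0.load  rd  (counter 4, T0.r 4)
[12] T0.cas  hit  (counter 5, T0.r 4)
[13] T0.load  rd  (counter 5, T0.r 5)
[14] T0.cas  hit  (counter 6, T0.r 5)

B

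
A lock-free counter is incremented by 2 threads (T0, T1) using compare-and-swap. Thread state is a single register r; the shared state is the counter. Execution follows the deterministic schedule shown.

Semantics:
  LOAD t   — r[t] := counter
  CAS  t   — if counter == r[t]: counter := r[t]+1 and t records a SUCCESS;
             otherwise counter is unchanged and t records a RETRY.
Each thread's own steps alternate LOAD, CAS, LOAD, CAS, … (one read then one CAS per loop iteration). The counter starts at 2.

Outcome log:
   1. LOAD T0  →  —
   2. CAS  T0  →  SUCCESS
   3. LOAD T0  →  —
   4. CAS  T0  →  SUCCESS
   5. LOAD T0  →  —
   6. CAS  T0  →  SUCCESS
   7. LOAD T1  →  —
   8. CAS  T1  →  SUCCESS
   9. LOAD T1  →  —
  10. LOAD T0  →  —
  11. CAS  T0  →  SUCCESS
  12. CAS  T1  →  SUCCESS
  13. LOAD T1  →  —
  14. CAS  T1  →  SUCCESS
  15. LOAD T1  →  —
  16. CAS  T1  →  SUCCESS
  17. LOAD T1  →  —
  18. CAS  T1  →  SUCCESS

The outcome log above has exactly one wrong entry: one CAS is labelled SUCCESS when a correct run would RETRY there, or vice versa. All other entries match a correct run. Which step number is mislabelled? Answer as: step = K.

Reference trace:
step 1: T0 LOAD ⇒ load; ctr=2 reg=2
step 2: T0 CAS ⇒ ok; ctr=3 reg=2
step 3: T0 LOAD ⇒ load; ctr=3 reg=3
step 4: T0 CAS ⇒ ok; ctr=4 reg=3
step 5: T0 LOAD ⇒ load; ctr=4 reg=4
step 6: T0 CAS ⇒ ok; ctr=5 reg=4
step 7: T1 LOAD ⇒ load; ctr=5 reg=5
step 8: T1 CAS ⇒ ok; ctr=6 reg=5
step 9: T1 LOAD ⇒ load; ctr=6 reg=6
step 10: T0 LOAD ⇒ load; ctr=6 reg=6
step 11: T0 CAS ⇒ ok; ctr=7 reg=6
step 12: T1 CAS ⇒ retry; ctr=7 reg=6
step 13: T1 LOAD ⇒ load; ctr=7 reg=7
step 14: T1 CAS ⇒ ok; ctr=8 reg=7
step 15: T1 LOAD ⇒ load; ctr=8 reg=8
step 16: T1 CAS ⇒ ok; ctr=9 reg=8
step 17: T1 LOAD ⇒ load; ctr=9 reg=9
step 18: T1 CAS ⇒ ok; ctr=10 reg=9
Mismatch at 12.

step = 12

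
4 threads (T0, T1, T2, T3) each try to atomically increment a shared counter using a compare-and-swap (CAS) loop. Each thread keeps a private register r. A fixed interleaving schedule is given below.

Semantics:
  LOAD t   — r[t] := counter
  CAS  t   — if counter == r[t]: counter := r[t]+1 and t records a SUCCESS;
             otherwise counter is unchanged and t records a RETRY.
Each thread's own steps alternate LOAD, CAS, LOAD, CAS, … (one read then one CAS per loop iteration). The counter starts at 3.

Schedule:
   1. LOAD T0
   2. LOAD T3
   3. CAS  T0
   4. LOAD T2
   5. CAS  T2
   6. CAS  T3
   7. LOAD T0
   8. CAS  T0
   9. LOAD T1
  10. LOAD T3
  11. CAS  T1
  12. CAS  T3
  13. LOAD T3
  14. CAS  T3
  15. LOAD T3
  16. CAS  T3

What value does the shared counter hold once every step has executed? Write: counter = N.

counter = 9

1. LOAD T0 → mem=3 r[T0]=3 [LOAD]
2. LOAD T3 → mem=3 r[T3]=3 [LOAD]
3. CAS T0 → mem=4 r[T0]=3 [OK]
4. LOAD T2 → mem=4 r[T2]=4 [LOAD]
5. CAS T2 → mem=5 r[T2]=4 [OK]
6. CAS T3 → mem=5 r[T3]=3 [RETRY]
7. LOAD T0 → mem=5 r[T0]=5 [LOAD]
8. CAS T0 → mem=6 r[T0]=5 [OK]
9. LOAD T1 → mem=6 r[T1]=6 [LOAD]
10. LOAD T3 → mem=6 r[T3]=6 [LOAD]
11. CAS T1 → mem=7 r[T1]=6 [OK]
12. CAS T3 → mem=7 r[T3]=6 [RETRY]
13. LOAD T3 → mem=7 r[T3]=7 [LOAD]
14. CAS T3 → mem=8 r[T3]=7 [OK]
15. LOAD T3 → mem=8 r[T3]=8 [LOAD]
16. CAS T3 → mem=9 r[T3]=8 [OK]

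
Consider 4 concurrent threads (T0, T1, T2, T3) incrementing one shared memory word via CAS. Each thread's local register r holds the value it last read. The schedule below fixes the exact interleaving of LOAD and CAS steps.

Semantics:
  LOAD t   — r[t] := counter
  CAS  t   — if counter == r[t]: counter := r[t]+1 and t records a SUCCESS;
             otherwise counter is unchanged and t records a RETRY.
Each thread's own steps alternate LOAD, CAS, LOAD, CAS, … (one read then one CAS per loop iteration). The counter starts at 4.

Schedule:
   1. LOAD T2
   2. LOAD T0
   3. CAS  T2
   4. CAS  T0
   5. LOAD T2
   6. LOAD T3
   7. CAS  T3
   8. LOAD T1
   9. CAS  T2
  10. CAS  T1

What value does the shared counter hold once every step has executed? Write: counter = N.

counter = 7

step 1: T2 LOAD ⇒ load; ctr=4 reg=4
step 2: T0 LOAD ⇒ load; ctr=4 reg=4
step 3: T2 CAS ⇒ ok; ctr=5 reg=4
step 4: T0 CAS ⇒ retry; ctr=5 reg=4
step 5: T2 LOAD ⇒ load; ctr=5 reg=5
step 6: T3 LOAD ⇒ load; ctr=5 reg=5
step 7: T3 CAS ⇒ ok; ctr=6 reg=5
step 8: T1 LOAD ⇒ load; ctr=6 reg=6
step 9: T2 CAS ⇒ retry; ctr=6 reg=5
step 10: T1 CAS ⇒ ok; ctr=7 reg=6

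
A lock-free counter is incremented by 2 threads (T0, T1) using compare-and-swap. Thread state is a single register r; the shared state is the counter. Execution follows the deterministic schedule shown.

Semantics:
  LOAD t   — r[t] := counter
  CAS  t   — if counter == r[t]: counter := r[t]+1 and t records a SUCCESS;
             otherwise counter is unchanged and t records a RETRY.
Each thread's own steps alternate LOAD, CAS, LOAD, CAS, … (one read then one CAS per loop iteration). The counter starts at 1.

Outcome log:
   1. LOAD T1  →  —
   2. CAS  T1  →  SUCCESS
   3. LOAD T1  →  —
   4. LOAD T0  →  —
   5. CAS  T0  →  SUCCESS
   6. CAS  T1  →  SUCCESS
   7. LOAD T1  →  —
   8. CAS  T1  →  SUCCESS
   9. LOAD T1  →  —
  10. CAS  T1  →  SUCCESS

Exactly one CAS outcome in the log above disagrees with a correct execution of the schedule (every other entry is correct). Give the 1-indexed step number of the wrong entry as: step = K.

step = 6

Correct run:
#1 T1 reads 1
#2 T1 CAS(1→2) writes; counter now 2
#3 T1 reads 2
#4 T0 reads 2
#5 T0 CAS(2→3) writes; counter now 3
#6 T1 CAS(2→3) fails; counter now 3
#7 T1 reads 3
#8 T1 CAS(3→4) writes; counter now 4
#9 T1 reads 4
#10 T1 CAS(4→5) writes; counter now 5
Log disagrees first at step 6.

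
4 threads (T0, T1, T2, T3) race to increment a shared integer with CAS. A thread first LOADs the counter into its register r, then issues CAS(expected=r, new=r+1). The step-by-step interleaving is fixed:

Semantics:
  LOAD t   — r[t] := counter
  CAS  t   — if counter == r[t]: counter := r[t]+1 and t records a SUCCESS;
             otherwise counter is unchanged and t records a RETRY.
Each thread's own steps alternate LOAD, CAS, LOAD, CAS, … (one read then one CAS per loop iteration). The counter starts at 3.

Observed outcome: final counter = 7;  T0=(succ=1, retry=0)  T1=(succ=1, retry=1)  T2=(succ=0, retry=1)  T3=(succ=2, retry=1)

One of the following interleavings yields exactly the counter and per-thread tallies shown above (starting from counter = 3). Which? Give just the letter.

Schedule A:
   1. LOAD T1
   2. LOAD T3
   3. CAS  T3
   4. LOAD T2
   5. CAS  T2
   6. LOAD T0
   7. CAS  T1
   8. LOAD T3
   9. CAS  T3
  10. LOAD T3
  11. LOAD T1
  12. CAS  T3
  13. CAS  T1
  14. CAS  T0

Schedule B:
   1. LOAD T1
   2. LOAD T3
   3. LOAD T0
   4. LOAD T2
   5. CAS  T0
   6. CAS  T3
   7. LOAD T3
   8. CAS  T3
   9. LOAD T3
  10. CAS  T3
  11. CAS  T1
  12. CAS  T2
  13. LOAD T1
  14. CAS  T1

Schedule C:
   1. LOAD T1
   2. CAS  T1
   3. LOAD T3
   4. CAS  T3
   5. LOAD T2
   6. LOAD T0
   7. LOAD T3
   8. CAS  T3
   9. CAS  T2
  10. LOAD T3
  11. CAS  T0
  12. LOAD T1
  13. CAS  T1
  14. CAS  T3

B

Tracing schedule B:
1. LOAD T1 → mem=3 r[T1]=3 [LOAD]
2. LOAD T3 → mem=3 r[T3]=3 [LOAD]
3. LOAD T0 → mem=3 r[T0]=3 [LOAD]
4. LOAD T2 → mem=3 r[T2]=3 [LOAD]
5. CAS T0 → mem=4 r[T0]=3 [OK]
6. CAS T3 → mem=4 r[T3]=3 [RETRY]
7. LOAD T3 → mem=4 r[T3]=4 [LOAD]
8. CAS T3 → mem=5 r[T3]=4 [OK]
9. LOAD T3 → mem=5 r[T3]=5 [LOAD]
10. CAS T3 → mem=6 r[T3]=5 [OK]
11. CAS T1 → mem=6 r[T1]=3 [RETRY]
12. CAS T2 → mem=6 r[T2]=3 [RETRY]
13. LOAD T1 → mem=6 r[T1]=6 [LOAD]
14. CAS T1 → mem=7 r[T1]=6 [OK]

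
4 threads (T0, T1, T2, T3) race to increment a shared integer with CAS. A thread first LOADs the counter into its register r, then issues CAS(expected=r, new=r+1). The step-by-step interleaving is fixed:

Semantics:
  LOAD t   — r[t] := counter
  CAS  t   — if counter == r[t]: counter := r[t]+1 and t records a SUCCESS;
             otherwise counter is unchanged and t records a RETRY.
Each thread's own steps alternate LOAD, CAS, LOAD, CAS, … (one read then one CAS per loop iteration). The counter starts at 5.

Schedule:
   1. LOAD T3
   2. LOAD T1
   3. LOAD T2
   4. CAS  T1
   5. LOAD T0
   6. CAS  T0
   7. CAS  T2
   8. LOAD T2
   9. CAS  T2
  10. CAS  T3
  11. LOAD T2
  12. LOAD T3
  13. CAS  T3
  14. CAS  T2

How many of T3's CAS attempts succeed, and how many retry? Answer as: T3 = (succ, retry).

   1) LOAD T3:  M=5  r_T3=5
   2) LOAD T1:  M=5  r_T1=5
   3) LOAD T2:  M=5  r_T2=5
   4) CAS  T1:  M=6  r_T1=5 ✓
   5) LOAD T0:  M=6  r_T0=6
   6) CAS  T0:  M=7  r_T0=6 ✓
   7) CAS  T2:  M=7  r_T2=5 ✗
   8) LOAD T2:  M=7  r_T2=7
   9) CAS  T2:  M=8  r_T2=7 ✓
  10) CAS  T3:  M=8  r_T3=5 ✗
  11) LOAD T2:  M=8  r_T2=8
  12) LOAD T3:  M=8  r_T3=8
  13) CAS  T3:  M=9  r_T3=8 ✓
  14) CAS  T2:  M=9  r_T2=8 ✗

T3 = (1, 1)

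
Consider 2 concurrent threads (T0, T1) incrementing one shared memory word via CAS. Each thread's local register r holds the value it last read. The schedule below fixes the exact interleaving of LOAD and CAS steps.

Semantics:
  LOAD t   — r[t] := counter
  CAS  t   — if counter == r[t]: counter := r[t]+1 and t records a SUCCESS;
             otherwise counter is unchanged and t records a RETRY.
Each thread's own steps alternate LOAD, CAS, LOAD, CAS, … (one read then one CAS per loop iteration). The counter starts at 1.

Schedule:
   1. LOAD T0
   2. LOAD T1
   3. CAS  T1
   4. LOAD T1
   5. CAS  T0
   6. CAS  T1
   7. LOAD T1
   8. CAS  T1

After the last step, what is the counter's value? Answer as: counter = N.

   1) LOAD T0:  M=1  r_T0=1
   2) LOAD T1:  M=1  r_T1=1
   3) CAS  T1:  M=2  r_T1=1 ✓
   4) LOAD T1:  M=2  r_T1=2
   5) CAS  T0:  M=2  r_T0=1 ✗
   6) CAS  T1:  M=3  r_T1=2 ✓
   7) LOAD T1:  M=3  r_T1=3
   8) CAS  T1:  M=4  r_T1=3 ✓

counter = 4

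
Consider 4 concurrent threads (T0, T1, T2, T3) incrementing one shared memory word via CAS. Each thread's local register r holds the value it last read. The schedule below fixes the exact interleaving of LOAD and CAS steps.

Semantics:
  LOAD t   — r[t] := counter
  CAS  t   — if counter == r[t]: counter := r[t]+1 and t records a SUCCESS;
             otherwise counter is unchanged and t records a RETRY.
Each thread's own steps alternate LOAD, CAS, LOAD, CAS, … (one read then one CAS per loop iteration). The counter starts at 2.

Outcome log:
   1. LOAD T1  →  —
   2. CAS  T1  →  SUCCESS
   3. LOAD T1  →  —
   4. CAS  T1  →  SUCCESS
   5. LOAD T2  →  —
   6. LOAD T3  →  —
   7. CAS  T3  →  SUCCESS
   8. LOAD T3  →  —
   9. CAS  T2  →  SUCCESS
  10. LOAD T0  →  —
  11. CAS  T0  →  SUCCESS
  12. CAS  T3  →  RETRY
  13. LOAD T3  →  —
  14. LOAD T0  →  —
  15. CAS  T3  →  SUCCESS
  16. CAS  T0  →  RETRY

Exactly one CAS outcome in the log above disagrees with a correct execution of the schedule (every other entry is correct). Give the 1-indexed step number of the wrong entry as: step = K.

step = 9

Reference trace:
step 1: T1 LOAD ⇒ load; ctr=2 reg=2
step 2: T1 CAS ⇒ ok; ctr=3 reg=2
step 3: T1 LOAD ⇒ load; ctr=3 reg=3
step 4: T1 CAS ⇒ ok; ctr=4 reg=3
step 5: T2 LOAD ⇒ load; ctr=4 reg=4
step 6: T3 LOAD ⇒ load; ctr=4 reg=4
step 7: T3 CAS ⇒ ok; ctr=5 reg=4
step 8: T3 LOAD ⇒ load; ctr=5 reg=5
step 9: T2 CAS ⇒ retry; ctr=5 reg=4
step 10: T0 LOAD ⇒ load; ctr=5 reg=5
step 11: T0 CAS ⇒ ok; ctr=6 reg=5
step 12: T3 CAS ⇒ retry; ctr=6 reg=5
step 13: T3 LOAD ⇒ load; ctr=6 reg=6
step 14: T0 LOAD ⇒ load; ctr=6 reg=6
step 15: T3 CAS ⇒ ok; ctr=7 reg=6
step 16: T0 CAS ⇒ retry; ctr=7 reg=6
Flip is step 9.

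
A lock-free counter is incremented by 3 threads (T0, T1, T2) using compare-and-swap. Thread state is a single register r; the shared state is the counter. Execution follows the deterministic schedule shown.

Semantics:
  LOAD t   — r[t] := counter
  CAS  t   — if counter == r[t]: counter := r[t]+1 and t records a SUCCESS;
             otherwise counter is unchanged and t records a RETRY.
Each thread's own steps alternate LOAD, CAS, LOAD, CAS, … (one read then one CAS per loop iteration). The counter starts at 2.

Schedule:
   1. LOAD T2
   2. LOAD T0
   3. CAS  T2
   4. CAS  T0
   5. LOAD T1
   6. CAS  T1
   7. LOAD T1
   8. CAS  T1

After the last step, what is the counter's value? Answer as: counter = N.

   1) LOAD T2:  M=2  r_T2=2
   2) LOAD T0:  M=2  r_T0=2
   3) CAS  T2:  M=3  r_T2=2 ✓
   4) CAS  T0:  M=3  r_T0=2 ✗
   5) LOAD T1:  M=3  r_T1=3
   6) CAS  T1:  M=4  r_T1=3 ✓
   7) LOAD T1:  M=4  r_T1=4
   8) CAS  T1:  M=5  r_T1=4 ✓

counter = 5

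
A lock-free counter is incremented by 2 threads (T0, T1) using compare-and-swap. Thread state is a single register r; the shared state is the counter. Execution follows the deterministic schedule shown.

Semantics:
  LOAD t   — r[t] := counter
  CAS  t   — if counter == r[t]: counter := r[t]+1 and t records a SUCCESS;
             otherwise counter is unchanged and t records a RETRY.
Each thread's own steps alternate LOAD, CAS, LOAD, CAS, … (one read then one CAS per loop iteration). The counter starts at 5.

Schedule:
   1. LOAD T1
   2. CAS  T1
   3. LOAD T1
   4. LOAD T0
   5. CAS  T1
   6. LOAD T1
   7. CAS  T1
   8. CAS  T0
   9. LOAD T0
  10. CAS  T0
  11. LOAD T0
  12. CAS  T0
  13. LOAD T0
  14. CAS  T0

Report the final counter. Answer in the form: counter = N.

counter = 11

[1] T1.load  rd  (counter 5, T1.r 5)
[2] T1.cas  hit  (counter 6, T1.r 5)
[3] T1.load  rd  (counter 6, T1.r 6)
[4] T0.load  rd  (counter 6, T0.r 6)
[5] T1.cas  hit  (counter 7, T1.r 6)
[6] T1.load  rd  (counter 7, T1.r 7)
[7] T1.cas  hit  (counter 8, T1.r 7)
[8] T0.cas  miss  (counter 8, T0.r 6)
[9] T0.load  rd  (counter 8, T0.r 8)
[10] T0.cas  hit  (counter 9, T0.r 8)
[11] T0.load  rd  (counter 9, T0.r 9)
[12] T0.cas  hit  (counter 10, T0.r 9)
[13] T0.load  rd  (counter 10, T0.r 10)
[14] T0.cas  hit  (counter 11, T0.r 10)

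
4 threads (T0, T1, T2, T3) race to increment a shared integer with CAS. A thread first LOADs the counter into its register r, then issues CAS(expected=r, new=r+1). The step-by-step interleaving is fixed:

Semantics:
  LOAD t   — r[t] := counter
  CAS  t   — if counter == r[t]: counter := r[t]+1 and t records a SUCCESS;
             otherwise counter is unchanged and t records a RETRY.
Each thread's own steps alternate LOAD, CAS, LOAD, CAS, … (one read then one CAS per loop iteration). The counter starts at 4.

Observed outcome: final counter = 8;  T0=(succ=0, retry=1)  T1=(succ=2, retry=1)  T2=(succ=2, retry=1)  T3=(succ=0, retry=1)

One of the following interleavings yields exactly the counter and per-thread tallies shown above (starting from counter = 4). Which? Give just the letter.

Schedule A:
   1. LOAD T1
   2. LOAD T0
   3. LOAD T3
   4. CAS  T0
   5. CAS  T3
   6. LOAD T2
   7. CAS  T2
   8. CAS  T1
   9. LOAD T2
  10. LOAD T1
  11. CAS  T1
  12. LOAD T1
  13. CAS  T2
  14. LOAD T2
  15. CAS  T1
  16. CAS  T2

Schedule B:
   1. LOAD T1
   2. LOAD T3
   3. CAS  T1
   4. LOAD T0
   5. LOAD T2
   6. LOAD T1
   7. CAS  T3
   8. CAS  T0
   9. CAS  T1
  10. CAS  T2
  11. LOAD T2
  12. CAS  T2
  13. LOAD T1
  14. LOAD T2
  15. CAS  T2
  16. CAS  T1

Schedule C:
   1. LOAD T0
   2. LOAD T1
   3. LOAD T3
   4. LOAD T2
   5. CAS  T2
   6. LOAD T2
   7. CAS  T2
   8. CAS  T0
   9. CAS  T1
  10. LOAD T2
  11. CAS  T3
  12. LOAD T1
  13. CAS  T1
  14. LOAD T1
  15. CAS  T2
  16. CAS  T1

Tracing schedule C:
#1 T0 reads 4
#2 T1 reads 4
#3 T3 reads 4
#4 T2 reads 4
#5 T2 CAS(4→5) writes; counter now 5
#6 T2 reads 5
#7 T2 CAS(5→6) writes; counter now 6
#8 T0 CAS(4→5) fails; counter now 6
#9 T1 CAS(4→5) fails; counter now 6
#10 T2 reads 6
#11 T3 CAS(4→5) fails; counter now 6
#12 T1 reads 6
#13 T1 CAS(6→7) writes; counter now 7
#14 T1 reads 7
#15 T2 CAS(6→7) fails; counter now 7
#16 T1 CAS(7→8) writes; counter now 8

C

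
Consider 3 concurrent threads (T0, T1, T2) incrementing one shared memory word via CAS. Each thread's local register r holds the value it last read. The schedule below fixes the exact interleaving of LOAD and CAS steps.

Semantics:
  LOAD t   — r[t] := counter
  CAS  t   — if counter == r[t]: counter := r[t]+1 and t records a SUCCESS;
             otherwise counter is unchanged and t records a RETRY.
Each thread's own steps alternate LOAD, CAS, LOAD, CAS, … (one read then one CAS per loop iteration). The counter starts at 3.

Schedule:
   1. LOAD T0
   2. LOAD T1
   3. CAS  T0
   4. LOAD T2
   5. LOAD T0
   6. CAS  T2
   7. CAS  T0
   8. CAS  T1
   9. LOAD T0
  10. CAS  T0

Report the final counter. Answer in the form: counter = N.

counter = 6

   1) LOAD T0:  M=3  r_T0=3
   2) LOAD T1:  M=3  r_T1=3
   3) CAS  T0:  M=4  r_T0=3 ✓
   4) LOAD T2:  M=4  r_T2=4
   5) LOAD T0:  M=4  r_T0=4
   6) CAS  T2:  M=5  r_T2=4 ✓
   7) CAS  T0:  M=5  r_T0=4 ✗
   8) CAS  T1:  M=5  r_T1=3 ✗
   9) LOAD T0:  M=5  r_T0=5
  10) CAS  T0:  M=6  r_T0=5 ✓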